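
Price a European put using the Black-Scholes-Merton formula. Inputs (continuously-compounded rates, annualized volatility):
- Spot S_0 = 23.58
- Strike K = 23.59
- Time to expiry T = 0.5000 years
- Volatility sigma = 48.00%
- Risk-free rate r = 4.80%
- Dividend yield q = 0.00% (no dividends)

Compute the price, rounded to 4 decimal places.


Answer: Price = 2.8734

Derivation:
d1 = (ln(S/K) + (r - q + 0.5*sigma^2) * T) / (sigma * sqrt(T)) = 0.23916709
d2 = d1 - sigma * sqrt(T) = -0.10024417
exp(-rT) = 0.97628571; exp(-qT) = 1.00000000
P = K * exp(-rT) * N(-d2) - S_0 * exp(-qT) * N(-d1)
N(-d1) = 0.40548801; N(-d2) = 0.53992476
P = 23.5900 * 0.97628571 * 0.53992476 - 23.5800 * 1.00000000 * 0.40548801 = 2.8734


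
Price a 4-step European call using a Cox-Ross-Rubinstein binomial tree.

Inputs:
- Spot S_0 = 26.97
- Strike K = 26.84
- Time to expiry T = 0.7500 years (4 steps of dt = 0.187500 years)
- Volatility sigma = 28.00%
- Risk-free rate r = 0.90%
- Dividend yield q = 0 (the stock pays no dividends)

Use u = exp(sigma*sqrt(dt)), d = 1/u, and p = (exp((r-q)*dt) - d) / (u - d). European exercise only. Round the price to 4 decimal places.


dt = T/N = 0.187500
u = exp(sigma*sqrt(dt)) = 1.128900; d = 1/u = 0.885818
p = (exp((r-q)*dt) - d) / (u - d) = 0.476674
Discount per step: exp(-r*dt) = 0.998314
Stock lattice S(k, i) with i counting down-moves:
  k=0: S(0,0) = 26.9700
  k=1: S(1,0) = 30.4464; S(1,1) = 23.8905
  k=2: S(2,0) = 34.3710; S(2,1) = 26.9700; S(2,2) = 21.1627
  k=3: S(3,0) = 38.8014; S(3,1) = 30.4464; S(3,2) = 23.8905; S(3,3) = 18.7463
  k=4: S(4,0) = 43.8029; S(4,1) = 34.3710; S(4,2) = 26.9700; S(4,3) = 21.1627; S(4,4) = 16.6058
Terminal payoffs V(N, i) = max(S_T - K, 0):
  V(4,0) = 16.962871; V(4,1) = 7.530968; V(4,2) = 0.130000; V(4,3) = 0.000000; V(4,4) = 0.000000
Backward induction: V(k, i) = exp(-r*dt) * [p * V(k+1, i) + (1-p) * V(k+1, i+1)].
  V(3,0) = exp(-r*dt) * [p*16.962871 + (1-p)*7.530968] = 12.006634
  V(3,1) = exp(-r*dt) * [p*7.530968 + (1-p)*0.130000] = 3.651683
  V(3,2) = exp(-r*dt) * [p*0.130000 + (1-p)*0.000000] = 0.061863
  V(3,3) = exp(-r*dt) * [p*0.000000 + (1-p)*0.000000] = 0.000000
  V(2,0) = exp(-r*dt) * [p*12.006634 + (1-p)*3.651683] = 7.621400
  V(2,1) = exp(-r*dt) * [p*3.651683 + (1-p)*0.061863] = 1.770048
  V(2,2) = exp(-r*dt) * [p*0.061863 + (1-p)*0.000000] = 0.029439
  V(1,0) = exp(-r*dt) * [p*7.621400 + (1-p)*1.770048] = 4.551549
  V(1,1) = exp(-r*dt) * [p*1.770048 + (1-p)*0.029439] = 0.857694
  V(0,0) = exp(-r*dt) * [p*4.551549 + (1-p)*0.857694] = 2.614044

Answer: Price = V(0,0) = 2.6140


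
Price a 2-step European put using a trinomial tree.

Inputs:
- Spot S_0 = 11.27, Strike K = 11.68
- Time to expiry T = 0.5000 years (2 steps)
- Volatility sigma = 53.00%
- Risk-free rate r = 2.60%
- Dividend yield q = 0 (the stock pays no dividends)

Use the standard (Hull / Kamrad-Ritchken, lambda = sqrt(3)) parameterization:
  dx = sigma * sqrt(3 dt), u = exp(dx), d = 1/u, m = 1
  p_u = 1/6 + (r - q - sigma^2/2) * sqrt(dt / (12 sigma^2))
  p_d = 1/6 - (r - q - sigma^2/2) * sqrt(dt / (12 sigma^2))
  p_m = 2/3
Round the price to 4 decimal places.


Answer: Price = V(0,0) = 1.6658

Derivation:
dt = T/N = 0.250000; dx = sigma*sqrt(3*dt) = 0.458993
u = exp(dx) = 1.582480; d = 1/u = 0.631919
p_u = 0.135498, p_m = 0.666667, p_d = 0.197835
Discount per step: exp(-r*dt) = 0.993521
Stock lattice S(k, j) with j the centered position index:
  k=0: S(0,+0) = 11.2700
  k=1: S(1,-1) = 7.1217; S(1,+0) = 11.2700; S(1,+1) = 17.8346
  k=2: S(2,-2) = 4.5004; S(2,-1) = 7.1217; S(2,+0) = 11.2700; S(2,+1) = 17.8346; S(2,+2) = 28.2228
Terminal payoffs V(N, j) = max(K - S_T, 0):
  V(2,-2) = 7.179640; V(2,-1) = 4.558269; V(2,+0) = 0.410000; V(2,+1) = 0.000000; V(2,+2) = 0.000000
Backward induction: V(k, j) = exp(-r*dt) * [p_u * V(k+1, j+1) + p_m * V(k+1, j) + p_d * V(k+1, j-1)]
  V(1,-1) = exp(-r*dt) * [p_u*0.410000 + p_m*4.558269 + p_d*7.179640] = 4.485536
  V(1,+0) = exp(-r*dt) * [p_u*0.000000 + p_m*0.410000 + p_d*4.558269] = 1.167507
  V(1,+1) = exp(-r*dt) * [p_u*0.000000 + p_m*0.000000 + p_d*0.410000] = 0.080587
  V(0,+0) = exp(-r*dt) * [p_u*0.080587 + p_m*1.167507 + p_d*4.485536] = 1.665792


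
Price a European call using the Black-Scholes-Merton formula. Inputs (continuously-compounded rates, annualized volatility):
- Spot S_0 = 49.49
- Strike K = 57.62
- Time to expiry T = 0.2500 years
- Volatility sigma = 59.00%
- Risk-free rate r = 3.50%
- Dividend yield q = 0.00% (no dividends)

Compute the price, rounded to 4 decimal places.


d1 = (ln(S/K) + (r - q + 0.5*sigma^2) * T) / (sigma * sqrt(T)) = -0.33842915
d2 = d1 - sigma * sqrt(T) = -0.63342915
exp(-rT) = 0.99128817; exp(-qT) = 1.00000000
C = S_0 * exp(-qT) * N(d1) - K * exp(-rT) * N(d2)
N(d1) = 0.36751990; N(d2) = 0.26322672
C = 49.4900 * 1.00000000 * 0.36751990 - 57.6200 * 0.99128817 * 0.26322672 = 3.1536

Answer: Price = 3.1536


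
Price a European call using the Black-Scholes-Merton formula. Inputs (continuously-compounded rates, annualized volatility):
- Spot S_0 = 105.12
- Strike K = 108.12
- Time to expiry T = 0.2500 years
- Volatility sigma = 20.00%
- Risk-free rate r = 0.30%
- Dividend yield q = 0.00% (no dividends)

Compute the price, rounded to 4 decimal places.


d1 = (ln(S/K) + (r - q + 0.5*sigma^2) * T) / (sigma * sqrt(T)) = -0.22389167
d2 = d1 - sigma * sqrt(T) = -0.32389167
exp(-rT) = 0.99925028; exp(-qT) = 1.00000000
C = S_0 * exp(-qT) * N(d1) - K * exp(-rT) * N(d2)
N(d1) = 0.41142080; N(d2) = 0.37301003
C = 105.1200 * 1.00000000 * 0.41142080 - 108.1200 * 0.99925028 * 0.37301003 = 2.9489

Answer: Price = 2.9489


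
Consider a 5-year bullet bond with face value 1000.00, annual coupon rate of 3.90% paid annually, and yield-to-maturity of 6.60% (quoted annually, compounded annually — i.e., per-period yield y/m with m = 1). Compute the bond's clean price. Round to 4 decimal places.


Coupon per period c = face * coupon_rate / m = 39.000000
Periods per year m = 1; per-period yield y/m = 0.066000
Number of cashflows N = 5
Cashflows (t years, CF_t, discount factor 1/(1+y/m)^(m*t), PV):
  t = 1.0000: CF_t = 39.000000, DF = 0.938086, PV = 36.585366
  t = 2.0000: CF_t = 39.000000, DF = 0.880006, PV = 34.320231
  t = 3.0000: CF_t = 39.000000, DF = 0.825521, PV = 32.195338
  t = 4.0000: CF_t = 39.000000, DF = 0.774410, PV = 30.202006
  t = 5.0000: CF_t = 1039.000000, DF = 0.726464, PV = 754.795886
Price P = sum_t PV_t = 888.098826

Answer: Price = 888.0988


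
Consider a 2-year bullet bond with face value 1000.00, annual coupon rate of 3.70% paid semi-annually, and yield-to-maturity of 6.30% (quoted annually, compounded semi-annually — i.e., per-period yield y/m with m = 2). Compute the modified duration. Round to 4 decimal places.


Answer: Modified duration = 1.8852

Derivation:
Coupon per period c = face * coupon_rate / m = 18.500000
Periods per year m = 2; per-period yield y/m = 0.031500
Number of cashflows N = 4
Cashflows (t years, CF_t, discount factor 1/(1+y/m)^(m*t), PV):
  t = 0.5000: CF_t = 18.500000, DF = 0.969462, PV = 17.935046
  t = 1.0000: CF_t = 18.500000, DF = 0.939856, PV = 17.387345
  t = 1.5000: CF_t = 18.500000, DF = 0.911155, PV = 16.856369
  t = 2.0000: CF_t = 1018.500000, DF = 0.883330, PV = 899.671792
Price P = sum_t PV_t = 951.850552
First compute Macaulay numerator sum_t t * PV_t:
  t * PV_t at t = 0.5000: 8.967523
  t * PV_t at t = 1.0000: 17.387345
  t * PV_t at t = 1.5000: 25.284554
  t * PV_t at t = 2.0000: 1799.343585
Macaulay duration D = 1850.983006 / 951.850552 = 1.944615
Modified duration = D / (1 + y/m) = 1.944615 / (1 + 0.031500) = 1.885230


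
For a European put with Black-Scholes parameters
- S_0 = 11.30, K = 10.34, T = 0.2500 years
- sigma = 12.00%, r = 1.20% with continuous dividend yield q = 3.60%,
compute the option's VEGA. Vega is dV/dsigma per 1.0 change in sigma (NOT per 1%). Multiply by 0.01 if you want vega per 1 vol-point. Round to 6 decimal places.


Answer: Vega = 0.827017

Derivation:
d1 = 1.4097142773; d2 = 1.3497142773
phi(d1) = 0.1476979890; exp(-qT) = 0.9910403788; exp(-rT) = 0.9970044955
Vega = S * exp(-qT) * phi(d1) * sqrt(T) = 11.3000 * 0.9910403788 * 0.1476979890 * 0.5000000000 = 0.827017


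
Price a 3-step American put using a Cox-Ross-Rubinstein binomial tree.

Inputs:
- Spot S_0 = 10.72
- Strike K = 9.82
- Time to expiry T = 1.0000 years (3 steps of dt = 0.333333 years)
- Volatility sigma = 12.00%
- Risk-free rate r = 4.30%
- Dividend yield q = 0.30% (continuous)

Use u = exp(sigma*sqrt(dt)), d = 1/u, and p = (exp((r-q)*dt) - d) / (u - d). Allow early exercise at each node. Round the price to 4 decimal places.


Answer: Price = V(0,0) = 0.0837

Derivation:
dt = T/N = 0.333333
u = exp(sigma*sqrt(dt)) = 1.071738; d = 1/u = 0.933063
p = (exp((r-q)*dt) - d) / (u - d) = 0.579478
Discount per step: exp(-r*dt) = 0.985769
Stock lattice S(k, i) with i counting down-moves:
  k=0: S(0,0) = 10.7200
  k=1: S(1,0) = 11.4890; S(1,1) = 10.0024
  k=2: S(2,0) = 12.3132; S(2,1) = 10.7200; S(2,2) = 9.3329
  k=3: S(3,0) = 13.1966; S(3,1) = 11.4890; S(3,2) = 10.0024; S(3,3) = 8.7082
Terminal payoffs V(N, i) = max(K - S_T, 0):
  V(3,0) = 0.000000; V(3,1) = 0.000000; V(3,2) = 0.000000; V(3,3) = 1.111800
Backward induction: V(k, i) = exp(-r*dt) * [p * V(k+1, i) + (1-p) * V(k+1, i+1)]; then take max(V_cont, immediate exercise) for American.
  V(2,0) = exp(-r*dt) * [p*0.000000 + (1-p)*0.000000] = 0.000000; exercise = 0.000000; V(2,0) = max -> 0.000000
  V(2,1) = exp(-r*dt) * [p*0.000000 + (1-p)*0.000000] = 0.000000; exercise = 0.000000; V(2,1) = max -> 0.000000
  V(2,2) = exp(-r*dt) * [p*0.000000 + (1-p)*1.111800] = 0.460883; exercise = 0.487088; V(2,2) = max -> 0.487088
  V(1,0) = exp(-r*dt) * [p*0.000000 + (1-p)*0.000000] = 0.000000; exercise = 0.000000; V(1,0) = max -> 0.000000
  V(1,1) = exp(-r*dt) * [p*0.000000 + (1-p)*0.487088] = 0.201916; exercise = 0.000000; V(1,1) = max -> 0.201916
  V(0,0) = exp(-r*dt) * [p*0.000000 + (1-p)*0.201916] = 0.083702; exercise = 0.000000; V(0,0) = max -> 0.083702


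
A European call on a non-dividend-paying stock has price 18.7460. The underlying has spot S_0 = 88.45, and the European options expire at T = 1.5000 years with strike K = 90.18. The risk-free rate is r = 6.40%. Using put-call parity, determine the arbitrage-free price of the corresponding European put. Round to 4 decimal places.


Put-call parity: C - P = S_0 * exp(-qT) - K * exp(-rT).
S_0 * exp(-qT) = 88.4500 * 1.00000000 = 88.45000000
K * exp(-rT) = 90.1800 * 0.90846402 = 81.92528497
P = C - S*exp(-qT) + K*exp(-rT)
P = 18.7460 - 88.45000000 + 81.92528497 = 12.2213

Answer: Put price = 12.2213


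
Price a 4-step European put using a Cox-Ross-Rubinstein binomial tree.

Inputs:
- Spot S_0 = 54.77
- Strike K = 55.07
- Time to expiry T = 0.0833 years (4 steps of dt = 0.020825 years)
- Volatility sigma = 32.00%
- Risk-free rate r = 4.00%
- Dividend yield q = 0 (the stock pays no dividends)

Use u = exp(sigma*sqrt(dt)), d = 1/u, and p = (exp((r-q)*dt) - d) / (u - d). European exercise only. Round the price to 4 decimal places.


Answer: Price = V(0,0) = 2.0099

Derivation:
dt = T/N = 0.020825
u = exp(sigma*sqrt(dt)) = 1.047262; d = 1/u = 0.954871
p = (exp((r-q)*dt) - d) / (u - d) = 0.497477
Discount per step: exp(-r*dt) = 0.999167
Stock lattice S(k, i) with i counting down-moves:
  k=0: S(0,0) = 54.7700
  k=1: S(1,0) = 57.3585; S(1,1) = 52.2983
  k=2: S(2,0) = 60.0694; S(2,1) = 54.7700; S(2,2) = 49.9381
  k=3: S(3,0) = 62.9084; S(3,1) = 57.3585; S(3,2) = 52.2983; S(3,3) = 47.6845
  k=4: S(4,0) = 65.8815; S(4,1) = 60.0694; S(4,2) = 54.7700; S(4,3) = 49.9381; S(4,4) = 45.5326
Terminal payoffs V(N, i) = max(K - S_T, 0):
  V(4,0) = 0.000000; V(4,1) = 0.000000; V(4,2) = 0.300000; V(4,3) = 5.131860; V(4,4) = 9.537449
Backward induction: V(k, i) = exp(-r*dt) * [p * V(k+1, i) + (1-p) * V(k+1, i+1)].
  V(3,0) = exp(-r*dt) * [p*0.000000 + (1-p)*0.000000] = 0.000000
  V(3,1) = exp(-r*dt) * [p*0.000000 + (1-p)*0.300000] = 0.150631
  V(3,2) = exp(-r*dt) * [p*0.300000 + (1-p)*5.131860] = 2.725848
  V(3,3) = exp(-r*dt) * [p*5.131860 + (1-p)*9.537449] = 7.339653
  V(2,0) = exp(-r*dt) * [p*0.000000 + (1-p)*0.150631] = 0.075633
  V(2,1) = exp(-r*dt) * [p*0.150631 + (1-p)*2.725848] = 1.443534
  V(2,2) = exp(-r*dt) * [p*2.725848 + (1-p)*7.339653] = 5.040190
  V(1,0) = exp(-r*dt) * [p*0.075633 + (1-p)*1.443534] = 0.762399
  V(1,1) = exp(-r*dt) * [p*1.443534 + (1-p)*5.040190] = 3.248229
  V(0,0) = exp(-r*dt) * [p*0.762399 + (1-p)*3.248229] = 2.009910


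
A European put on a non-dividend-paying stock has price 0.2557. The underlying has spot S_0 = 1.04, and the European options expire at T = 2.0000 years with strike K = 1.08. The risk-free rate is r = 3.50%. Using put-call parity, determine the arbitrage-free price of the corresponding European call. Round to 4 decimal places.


Answer: Call price = 0.2887

Derivation:
Put-call parity: C - P = S_0 * exp(-qT) - K * exp(-rT).
S_0 * exp(-qT) = 1.0400 * 1.00000000 = 1.04000000
K * exp(-rT) = 1.0800 * 0.93239382 = 1.00698533
C = P + S*exp(-qT) - K*exp(-rT)
C = 0.2557 + 1.04000000 - 1.00698533 = 0.2887


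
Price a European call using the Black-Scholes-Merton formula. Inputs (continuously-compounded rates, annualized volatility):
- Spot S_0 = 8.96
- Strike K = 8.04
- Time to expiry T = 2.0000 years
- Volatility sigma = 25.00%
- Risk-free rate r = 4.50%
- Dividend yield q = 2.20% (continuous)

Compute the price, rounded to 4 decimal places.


Answer: Price = 1.8337

Derivation:
d1 = (ln(S/K) + (r - q + 0.5*sigma^2) * T) / (sigma * sqrt(T)) = 0.61331937
d2 = d1 - sigma * sqrt(T) = 0.25976598
exp(-rT) = 0.91393119; exp(-qT) = 0.95695396
C = S_0 * exp(-qT) * N(d1) - K * exp(-rT) * N(d2)
N(d1) = 0.73016741; N(d2) = 0.60247785
C = 8.9600 * 0.95695396 * 0.73016741 - 8.0400 * 0.91393119 * 0.60247785 = 1.8337


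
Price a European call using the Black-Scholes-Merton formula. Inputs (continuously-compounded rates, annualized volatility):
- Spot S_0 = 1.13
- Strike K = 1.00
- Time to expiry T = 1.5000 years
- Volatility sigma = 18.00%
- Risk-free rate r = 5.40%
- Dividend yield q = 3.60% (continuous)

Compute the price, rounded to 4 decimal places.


d1 = (ln(S/K) + (r - q + 0.5*sigma^2) * T) / (sigma * sqrt(T)) = 0.78709197
d2 = d1 - sigma * sqrt(T) = 0.56663789
exp(-rT) = 0.92219369; exp(-qT) = 0.94743211
C = S_0 * exp(-qT) * N(d1) - K * exp(-rT) * N(d2)
N(d1) = 0.78438598; N(d2) = 0.71451989
C = 1.1300 * 0.94743211 * 0.78438598 - 1.0000 * 0.92219369 * 0.71451989 = 0.1808

Answer: Price = 0.1808


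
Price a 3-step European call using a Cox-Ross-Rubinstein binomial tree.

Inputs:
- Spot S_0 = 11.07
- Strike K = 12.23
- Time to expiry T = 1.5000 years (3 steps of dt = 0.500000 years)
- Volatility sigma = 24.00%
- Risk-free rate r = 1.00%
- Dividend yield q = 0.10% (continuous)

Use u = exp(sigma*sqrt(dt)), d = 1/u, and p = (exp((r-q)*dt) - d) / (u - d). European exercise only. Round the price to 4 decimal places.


dt = T/N = 0.500000
u = exp(sigma*sqrt(dt)) = 1.184956; d = 1/u = 0.843913
p = (exp((r-q)*dt) - d) / (u - d) = 0.470900
Discount per step: exp(-r*dt) = 0.995012
Stock lattice S(k, i) with i counting down-moves:
  k=0: S(0,0) = 11.0700
  k=1: S(1,0) = 13.1175; S(1,1) = 9.3421
  k=2: S(2,0) = 15.5436; S(2,1) = 11.0700; S(2,2) = 7.8839
  k=3: S(3,0) = 18.4185; S(3,1) = 13.1175; S(3,2) = 9.3421; S(3,3) = 6.6534
Terminal payoffs V(N, i) = max(S_T - K, 0):
  V(3,0) = 6.188501; V(3,1) = 0.887463; V(3,2) = 0.000000; V(3,3) = 0.000000
Backward induction: V(k, i) = exp(-r*dt) * [p * V(k+1, i) + (1-p) * V(k+1, i+1)].
  V(2,0) = exp(-r*dt) * [p*6.188501 + (1-p)*0.887463] = 3.366843
  V(2,1) = exp(-r*dt) * [p*0.887463 + (1-p)*0.000000] = 0.415822
  V(2,2) = exp(-r*dt) * [p*0.000000 + (1-p)*0.000000] = 0.000000
  V(1,0) = exp(-r*dt) * [p*3.366843 + (1-p)*0.415822] = 1.796452
  V(1,1) = exp(-r*dt) * [p*0.415822 + (1-p)*0.000000] = 0.194834
  V(0,0) = exp(-r*dt) * [p*1.796452 + (1-p)*0.194834] = 0.944302

Answer: Price = V(0,0) = 0.9443


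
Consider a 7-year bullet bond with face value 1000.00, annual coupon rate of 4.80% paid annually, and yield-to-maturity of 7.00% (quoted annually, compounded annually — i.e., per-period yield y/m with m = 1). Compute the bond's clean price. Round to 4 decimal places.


Answer: Price = 881.4356

Derivation:
Coupon per period c = face * coupon_rate / m = 48.000000
Periods per year m = 1; per-period yield y/m = 0.070000
Number of cashflows N = 7
Cashflows (t years, CF_t, discount factor 1/(1+y/m)^(m*t), PV):
  t = 1.0000: CF_t = 48.000000, DF = 0.934579, PV = 44.859813
  t = 2.0000: CF_t = 48.000000, DF = 0.873439, PV = 41.925059
  t = 3.0000: CF_t = 48.000000, DF = 0.816298, PV = 39.182298
  t = 4.0000: CF_t = 48.000000, DF = 0.762895, PV = 36.618970
  t = 5.0000: CF_t = 48.000000, DF = 0.712986, PV = 34.223337
  t = 6.0000: CF_t = 48.000000, DF = 0.666342, PV = 31.984427
  t = 7.0000: CF_t = 1048.000000, DF = 0.622750, PV = 652.641729
Price P = sum_t PV_t = 881.435633


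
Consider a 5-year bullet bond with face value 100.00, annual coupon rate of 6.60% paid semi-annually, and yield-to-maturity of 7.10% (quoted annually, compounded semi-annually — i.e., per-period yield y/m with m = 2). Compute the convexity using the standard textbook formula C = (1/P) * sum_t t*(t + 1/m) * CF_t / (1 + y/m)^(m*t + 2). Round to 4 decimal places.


Coupon per period c = face * coupon_rate / m = 3.300000
Periods per year m = 2; per-period yield y/m = 0.035500
Number of cashflows N = 10
Cashflows (t years, CF_t, discount factor 1/(1+y/m)^(m*t), PV):
  t = 0.5000: CF_t = 3.300000, DF = 0.965717, PV = 3.186866
  t = 1.0000: CF_t = 3.300000, DF = 0.932609, PV = 3.077611
  t = 1.5000: CF_t = 3.300000, DF = 0.900637, PV = 2.972101
  t = 2.0000: CF_t = 3.300000, DF = 0.869760, PV = 2.870209
  t = 2.5000: CF_t = 3.300000, DF = 0.839942, PV = 2.771810
  t = 3.0000: CF_t = 3.300000, DF = 0.811147, PV = 2.676784
  t = 3.5000: CF_t = 3.300000, DF = 0.783338, PV = 2.585016
  t = 4.0000: CF_t = 3.300000, DF = 0.756483, PV = 2.496394
  t = 4.5000: CF_t = 3.300000, DF = 0.730549, PV = 2.410810
  t = 5.0000: CF_t = 103.300000, DF = 0.705503, PV = 72.878477
Price P = sum_t PV_t = 97.926079
Convexity numerator sum_t t*(t + 1/m) * CF_t / (1+y/m)^(m*t + 2):
  t = 0.5000: term = 1.486051
  t = 1.0000: term = 4.305314
  t = 1.5000: term = 8.315429
  t = 2.0000: term = 13.383920
  t = 2.5000: term = 19.387619
  t = 3.0000: term = 26.212136
  t = 3.5000: term = 33.751342
  t = 4.0000: term = 41.906888
  t = 4.5000: term = 50.587745
  t = 5.0000: term = 1869.096725
Convexity = (1/P) * sum = 2068.433169 / 97.926079 = 21.122394

Answer: Convexity = 21.1224


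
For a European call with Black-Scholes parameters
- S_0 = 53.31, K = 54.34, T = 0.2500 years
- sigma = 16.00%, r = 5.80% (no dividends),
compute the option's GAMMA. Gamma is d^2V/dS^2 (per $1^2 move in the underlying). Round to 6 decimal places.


d1 = -0.0179584145; d2 = -0.0979584145
phi(d1) = 0.3988779552; exp(-qT) = 1.0000000000; exp(-rT) = 0.9856046187
Gamma = exp(-qT) * phi(d1) / (S * sigma * sqrt(T)) = 1.0000000000 * 0.3988779552 / (53.3100 * 0.1600 * 0.5000000000) = 0.093528

Answer: Gamma = 0.093528


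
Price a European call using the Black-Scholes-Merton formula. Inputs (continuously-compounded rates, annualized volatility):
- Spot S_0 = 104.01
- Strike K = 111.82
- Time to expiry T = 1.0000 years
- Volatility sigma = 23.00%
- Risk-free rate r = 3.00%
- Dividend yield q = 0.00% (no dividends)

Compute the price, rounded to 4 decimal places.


Answer: Price = 7.6404

Derivation:
d1 = (ln(S/K) + (r - q + 0.5*sigma^2) * T) / (sigma * sqrt(T)) = -0.06936255
d2 = d1 - sigma * sqrt(T) = -0.29936255
exp(-rT) = 0.97044553; exp(-qT) = 1.00000000
C = S_0 * exp(-qT) * N(d1) - K * exp(-rT) * N(d2)
N(d1) = 0.47235052; N(d2) = 0.38233172
C = 104.0100 * 1.00000000 * 0.47235052 - 111.8200 * 0.97044553 * 0.38233172 = 7.6404


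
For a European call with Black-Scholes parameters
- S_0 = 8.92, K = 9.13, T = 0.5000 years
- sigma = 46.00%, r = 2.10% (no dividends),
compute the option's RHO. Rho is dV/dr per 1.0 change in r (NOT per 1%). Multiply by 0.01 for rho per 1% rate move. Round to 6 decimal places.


Answer: Rho = 1.897273

Derivation:
d1 = 0.1233755361; d2 = -0.2018935832
phi(d1) = 0.3959175507; exp(-qT) = 1.0000000000; exp(-rT) = 0.9895549326
N(d2) = 0.4199999593
Rho = K*T*exp(-rT)*N(d2) = 9.1300 * 0.5000 * 0.9895549326 * 0.4199999593 = 1.897273


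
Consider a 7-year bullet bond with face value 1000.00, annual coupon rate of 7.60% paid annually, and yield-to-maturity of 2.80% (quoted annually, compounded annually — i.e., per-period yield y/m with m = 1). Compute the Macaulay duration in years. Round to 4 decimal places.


Coupon per period c = face * coupon_rate / m = 76.000000
Periods per year m = 1; per-period yield y/m = 0.028000
Number of cashflows N = 7
Cashflows (t years, CF_t, discount factor 1/(1+y/m)^(m*t), PV):
  t = 1.0000: CF_t = 76.000000, DF = 0.972763, PV = 73.929961
  t = 2.0000: CF_t = 76.000000, DF = 0.946267, PV = 71.916305
  t = 3.0000: CF_t = 76.000000, DF = 0.920493, PV = 69.957495
  t = 4.0000: CF_t = 76.000000, DF = 0.895422, PV = 68.052038
  t = 5.0000: CF_t = 76.000000, DF = 0.871033, PV = 66.198480
  t = 6.0000: CF_t = 76.000000, DF = 0.847308, PV = 64.395409
  t = 7.0000: CF_t = 1076.000000, DF = 0.824230, PV = 886.871030
Price P = sum_t PV_t = 1301.320717
Macaulay numerator sum_t t * PV_t:
  t * PV_t at t = 1.0000: 73.929961
  t * PV_t at t = 2.0000: 143.832609
  t * PV_t at t = 3.0000: 209.872484
  t * PV_t at t = 4.0000: 272.208151
  t * PV_t at t = 5.0000: 330.992401
  t * PV_t at t = 6.0000: 386.372453
  t * PV_t at t = 7.0000: 6208.097210
Macaulay duration D = (sum_t t * PV_t) / P = 7625.305268 / 1301.320717 = 5.859666

Answer: Macaulay duration = 5.8597 years


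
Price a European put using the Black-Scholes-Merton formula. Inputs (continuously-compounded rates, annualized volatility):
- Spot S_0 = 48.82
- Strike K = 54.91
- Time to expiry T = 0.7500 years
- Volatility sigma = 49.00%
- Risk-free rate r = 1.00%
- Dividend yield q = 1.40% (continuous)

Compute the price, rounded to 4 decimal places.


Answer: Price = 12.0730

Derivation:
d1 = (ln(S/K) + (r - q + 0.5*sigma^2) * T) / (sigma * sqrt(T)) = -0.07191644
d2 = d1 - sigma * sqrt(T) = -0.49626889
exp(-rT) = 0.99252805; exp(-qT) = 0.98955493
P = K * exp(-rT) * N(-d2) - S_0 * exp(-qT) * N(-d1)
N(-d1) = 0.52866580; N(-d2) = 0.69014764
P = 54.9100 * 0.99252805 * 0.69014764 - 48.8200 * 0.98955493 * 0.52866580 = 12.0730


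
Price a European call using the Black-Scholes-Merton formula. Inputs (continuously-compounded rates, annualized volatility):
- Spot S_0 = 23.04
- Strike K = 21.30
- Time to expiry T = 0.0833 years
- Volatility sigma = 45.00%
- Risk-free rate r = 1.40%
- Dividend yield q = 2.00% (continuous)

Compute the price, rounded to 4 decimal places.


d1 = (ln(S/K) + (r - q + 0.5*sigma^2) * T) / (sigma * sqrt(T)) = 0.66569552
d2 = d1 - sigma * sqrt(T) = 0.53581770
exp(-rT) = 0.99883448; exp(-qT) = 0.99833539
C = S_0 * exp(-qT) * N(d1) - K * exp(-rT) * N(d2)
N(d1) = 0.74719713; N(d2) = 0.70395772
C = 23.0400 * 0.99833539 * 0.74719713 - 21.3000 * 0.99883448 * 0.70395772 = 2.2099

Answer: Price = 2.2099


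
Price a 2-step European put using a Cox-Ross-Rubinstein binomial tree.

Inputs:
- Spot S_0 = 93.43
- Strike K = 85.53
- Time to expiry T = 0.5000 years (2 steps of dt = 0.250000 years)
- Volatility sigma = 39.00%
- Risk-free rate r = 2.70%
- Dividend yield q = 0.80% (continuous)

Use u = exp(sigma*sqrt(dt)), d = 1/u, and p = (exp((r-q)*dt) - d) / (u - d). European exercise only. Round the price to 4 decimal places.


dt = T/N = 0.250000
u = exp(sigma*sqrt(dt)) = 1.215311; d = 1/u = 0.822835
p = (exp((r-q)*dt) - d) / (u - d) = 0.463535
Discount per step: exp(-r*dt) = 0.993273
Stock lattice S(k, i) with i counting down-moves:
  k=0: S(0,0) = 93.4300
  k=1: S(1,0) = 113.5465; S(1,1) = 76.8774
  k=2: S(2,0) = 137.9943; S(2,1) = 93.4300; S(2,2) = 63.2574
Terminal payoffs V(N, i) = max(K - S_T, 0):
  V(2,0) = 0.000000; V(2,1) = 0.000000; V(2,2) = 22.272576
Backward induction: V(k, i) = exp(-r*dt) * [p * V(k+1, i) + (1-p) * V(k+1, i+1)].
  V(1,0) = exp(-r*dt) * [p*0.000000 + (1-p)*0.000000] = 0.000000
  V(1,1) = exp(-r*dt) * [p*0.000000 + (1-p)*22.272576] = 11.868070
  V(0,0) = exp(-r*dt) * [p*0.000000 + (1-p)*11.868070] = 6.323969

Answer: Price = V(0,0) = 6.3240


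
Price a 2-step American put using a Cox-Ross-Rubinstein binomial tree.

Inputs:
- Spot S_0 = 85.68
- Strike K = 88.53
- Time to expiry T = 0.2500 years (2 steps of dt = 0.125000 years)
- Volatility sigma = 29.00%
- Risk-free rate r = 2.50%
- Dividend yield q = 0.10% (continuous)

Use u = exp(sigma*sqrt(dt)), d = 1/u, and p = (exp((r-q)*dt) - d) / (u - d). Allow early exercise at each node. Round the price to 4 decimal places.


dt = T/N = 0.125000
u = exp(sigma*sqrt(dt)) = 1.107971; d = 1/u = 0.902551
p = (exp((r-q)*dt) - d) / (u - d) = 0.489016
Discount per step: exp(-r*dt) = 0.996880
Stock lattice S(k, i) with i counting down-moves:
  k=0: S(0,0) = 85.6800
  k=1: S(1,0) = 94.9310; S(1,1) = 77.3305
  k=2: S(2,0) = 105.1808; S(2,1) = 85.6800; S(2,2) = 69.7947
Terminal payoffs V(N, i) = max(K - S_T, 0):
  V(2,0) = 0.000000; V(2,1) = 2.850000; V(2,2) = 18.735273
Backward induction: V(k, i) = exp(-r*dt) * [p * V(k+1, i) + (1-p) * V(k+1, i+1)]; then take max(V_cont, immediate exercise) for American.
  V(1,0) = exp(-r*dt) * [p*0.000000 + (1-p)*2.850000] = 1.451761; exercise = 0.000000; V(1,0) = max -> 1.451761
  V(1,1) = exp(-r*dt) * [p*2.850000 + (1-p)*18.735273] = 10.932903; exercise = 11.199461; V(1,1) = max -> 11.199461
  V(0,0) = exp(-r*dt) * [p*1.451761 + (1-p)*11.199461] = 6.412610; exercise = 2.850000; V(0,0) = max -> 6.412610

Answer: Price = V(0,0) = 6.4126


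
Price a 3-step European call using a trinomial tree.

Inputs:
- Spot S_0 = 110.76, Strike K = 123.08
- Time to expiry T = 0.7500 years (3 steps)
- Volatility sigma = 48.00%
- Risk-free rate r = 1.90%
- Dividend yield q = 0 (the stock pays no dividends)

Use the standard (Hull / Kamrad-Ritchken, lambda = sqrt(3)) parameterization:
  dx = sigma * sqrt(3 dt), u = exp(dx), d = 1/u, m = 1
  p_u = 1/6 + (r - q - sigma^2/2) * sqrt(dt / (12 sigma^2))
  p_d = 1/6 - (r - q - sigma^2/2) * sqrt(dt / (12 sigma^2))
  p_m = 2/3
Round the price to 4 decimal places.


Answer: Price = V(0,0) = 14.1835

Derivation:
dt = T/N = 0.250000; dx = sigma*sqrt(3*dt) = 0.415692
u = exp(dx) = 1.515419; d = 1/u = 0.659883
p_u = 0.137739, p_m = 0.666667, p_d = 0.195594
Discount per step: exp(-r*dt) = 0.995261
Stock lattice S(k, j) with j the centered position index:
  k=0: S(0,+0) = 110.7600
  k=1: S(1,-1) = 73.0887; S(1,+0) = 110.7600; S(1,+1) = 167.8478
  k=2: S(2,-2) = 48.2300; S(2,-1) = 73.0887; S(2,+0) = 110.7600; S(2,+1) = 167.8478; S(2,+2) = 254.3599
  k=3: S(3,-3) = 31.8262; S(3,-2) = 48.2300; S(3,-1) = 73.0887; S(3,+0) = 110.7600; S(3,+1) = 167.8478; S(3,+2) = 254.3599; S(3,+3) = 385.4619
Terminal payoffs V(N, j) = max(S_T - K, 0):
  V(3,-3) = 0.000000; V(3,-2) = 0.000000; V(3,-1) = 0.000000; V(3,+0) = 0.000000; V(3,+1) = 44.767846; V(3,+2) = 131.279873; V(3,+3) = 262.381871
Backward induction: V(k, j) = exp(-r*dt) * [p_u * V(k+1, j+1) + p_m * V(k+1, j) + p_d * V(k+1, j-1)]
  V(2,-2) = exp(-r*dt) * [p_u*0.000000 + p_m*0.000000 + p_d*0.000000] = 0.000000
  V(2,-1) = exp(-r*dt) * [p_u*0.000000 + p_m*0.000000 + p_d*0.000000] = 0.000000
  V(2,+0) = exp(-r*dt) * [p_u*44.767846 + p_m*0.000000 + p_d*0.000000] = 6.137059
  V(2,+1) = exp(-r*dt) * [p_u*131.279873 + p_m*44.767846 + p_d*0.000000] = 47.700475
  V(2,+2) = exp(-r*dt) * [p_u*262.381871 + p_m*131.279873 + p_d*44.767846] = 131.788985
  V(1,-1) = exp(-r*dt) * [p_u*6.137059 + p_m*0.000000 + p_d*0.000000] = 0.841307
  V(1,+0) = exp(-r*dt) * [p_u*47.700475 + p_m*6.137059 + p_d*0.000000] = 10.611066
  V(1,+1) = exp(-r*dt) * [p_u*131.788985 + p_m*47.700475 + p_d*6.137059] = 50.910773
  V(0,+0) = exp(-r*dt) * [p_u*50.910773 + p_m*10.611066 + p_d*0.841307] = 14.183467


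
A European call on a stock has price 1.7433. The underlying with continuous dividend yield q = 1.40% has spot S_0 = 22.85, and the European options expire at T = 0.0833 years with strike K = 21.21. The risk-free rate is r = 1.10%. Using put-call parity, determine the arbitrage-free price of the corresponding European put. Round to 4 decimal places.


Put-call parity: C - P = S_0 * exp(-qT) - K * exp(-rT).
S_0 * exp(-qT) = 22.8500 * 0.99883448 = 22.82336786
K * exp(-rT) = 21.2100 * 0.99908412 = 21.19057418
P = C - S*exp(-qT) + K*exp(-rT)
P = 1.7433 - 22.82336786 + 21.19057418 = 0.1105

Answer: Put price = 0.1105


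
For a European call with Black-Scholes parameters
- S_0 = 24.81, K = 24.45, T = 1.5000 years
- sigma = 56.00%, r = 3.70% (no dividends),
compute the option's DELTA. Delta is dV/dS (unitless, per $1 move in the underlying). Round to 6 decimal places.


d1 = 0.4451606163; d2 = -0.2406965117
phi(d1) = 0.3613087148; exp(-qT) = 1.0000000000; exp(-rT) = 0.9460120237
N(d1) = 0.6718981571
Delta = exp(-qT) * N(d1) = 1.0000000000 * 0.6718981571 = 0.671898

Answer: Delta = 0.671898


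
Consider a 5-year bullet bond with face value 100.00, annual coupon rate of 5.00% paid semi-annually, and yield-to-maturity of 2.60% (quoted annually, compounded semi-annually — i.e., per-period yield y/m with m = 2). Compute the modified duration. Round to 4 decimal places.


Coupon per period c = face * coupon_rate / m = 2.500000
Periods per year m = 2; per-period yield y/m = 0.013000
Number of cashflows N = 10
Cashflows (t years, CF_t, discount factor 1/(1+y/m)^(m*t), PV):
  t = 0.5000: CF_t = 2.500000, DF = 0.987167, PV = 2.467917
  t = 1.0000: CF_t = 2.500000, DF = 0.974498, PV = 2.436246
  t = 1.5000: CF_t = 2.500000, DF = 0.961992, PV = 2.404981
  t = 2.0000: CF_t = 2.500000, DF = 0.949647, PV = 2.374118
  t = 2.5000: CF_t = 2.500000, DF = 0.937460, PV = 2.343650
  t = 3.0000: CF_t = 2.500000, DF = 0.925429, PV = 2.313574
  t = 3.5000: CF_t = 2.500000, DF = 0.913553, PV = 2.283883
  t = 4.0000: CF_t = 2.500000, DF = 0.901829, PV = 2.254574
  t = 4.5000: CF_t = 2.500000, DF = 0.890256, PV = 2.225640
  t = 5.0000: CF_t = 102.500000, DF = 0.878831, PV = 90.080215
Price P = sum_t PV_t = 111.184797
First compute Macaulay numerator sum_t t * PV_t:
  t * PV_t at t = 0.5000: 1.233959
  t * PV_t at t = 1.0000: 2.436246
  t * PV_t at t = 1.5000: 3.607472
  t * PV_t at t = 2.0000: 4.748235
  t * PV_t at t = 2.5000: 5.859125
  t * PV_t at t = 3.0000: 6.940721
  t * PV_t at t = 3.5000: 7.993591
  t * PV_t at t = 4.0000: 9.018295
  t * PV_t at t = 4.5000: 10.015382
  t * PV_t at t = 5.0000: 450.401073
Macaulay duration D = 502.254098 / 111.184797 = 4.517291
Modified duration = D / (1 + y/m) = 4.517291 / (1 + 0.013000) = 4.459320

Answer: Modified duration = 4.4593


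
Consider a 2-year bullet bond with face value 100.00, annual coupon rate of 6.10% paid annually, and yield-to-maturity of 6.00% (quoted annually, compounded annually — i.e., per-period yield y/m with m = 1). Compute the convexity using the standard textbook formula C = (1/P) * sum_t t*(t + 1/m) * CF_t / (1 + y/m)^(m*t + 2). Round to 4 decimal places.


Coupon per period c = face * coupon_rate / m = 6.100000
Periods per year m = 1; per-period yield y/m = 0.060000
Number of cashflows N = 2
Cashflows (t years, CF_t, discount factor 1/(1+y/m)^(m*t), PV):
  t = 1.0000: CF_t = 6.100000, DF = 0.943396, PV = 5.754717
  t = 2.0000: CF_t = 106.100000, DF = 0.889996, PV = 94.428622
Price P = sum_t PV_t = 100.183339
Convexity numerator sum_t t*(t + 1/m) * CF_t / (1+y/m)^(m*t + 2):
  t = 1.0000: term = 10.243355
  t = 2.0000: term = 504.246826
Convexity = (1/P) * sum = 514.490181 / 100.183339 = 5.135486

Answer: Convexity = 5.1355


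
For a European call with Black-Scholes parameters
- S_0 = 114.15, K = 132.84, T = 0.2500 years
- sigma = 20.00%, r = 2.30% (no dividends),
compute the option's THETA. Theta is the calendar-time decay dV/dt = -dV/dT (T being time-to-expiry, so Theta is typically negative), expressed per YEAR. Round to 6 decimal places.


Answer: Theta = -3.575696

Derivation:
d1 = -1.4088202353; d2 = -1.5088202353
phi(d1) = 0.1478841975; exp(-qT) = 1.0000000000; exp(-rT) = 0.9942664996
Theta = -S*exp(-qT)*phi(d1)*sigma/(2*sqrt(T)) - r*K*exp(-rT)*N(d2) + q*S*exp(-qT)*N(d1)
N(d1) = 0.0794441651; N(d2) = 0.0656723641; sqrt(T) = 0.5000000000
Term 1 = -114.1500 * 1.0000000000 * 0.1478841975 * 0.2000 / (2 * 0.5000000000) = -3.3761962289
Term 2 = -0.0230 * 132.8400 * 0.9942664996 * 0.0656723641 = -0.1994996601
Term 3 = 0 (no dividend yield, q = 0)
Theta = -3.3761962289 + (-0.1994996601) + (0.0000000000) = -3.575696


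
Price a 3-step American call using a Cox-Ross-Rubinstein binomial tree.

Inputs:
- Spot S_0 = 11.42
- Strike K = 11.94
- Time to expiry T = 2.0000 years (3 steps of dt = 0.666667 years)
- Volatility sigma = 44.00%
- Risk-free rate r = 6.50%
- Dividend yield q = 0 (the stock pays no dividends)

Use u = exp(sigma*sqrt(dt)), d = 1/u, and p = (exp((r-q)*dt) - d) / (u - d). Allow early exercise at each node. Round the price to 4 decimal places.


dt = T/N = 0.666667
u = exp(sigma*sqrt(dt)) = 1.432267; d = 1/u = 0.698194
p = (exp((r-q)*dt) - d) / (u - d) = 0.471468
Discount per step: exp(-r*dt) = 0.957592
Stock lattice S(k, i) with i counting down-moves:
  k=0: S(0,0) = 11.4200
  k=1: S(1,0) = 16.3565; S(1,1) = 7.9734
  k=2: S(2,0) = 23.4269; S(2,1) = 11.4200; S(2,2) = 5.5670
  k=3: S(3,0) = 33.5535; S(3,1) = 16.3565; S(3,2) = 7.9734; S(3,3) = 3.8868
Terminal payoffs V(N, i) = max(S_T - K, 0):
  V(3,0) = 21.613517; V(3,1) = 4.416489; V(3,2) = 0.000000; V(3,3) = 0.000000
Backward induction: V(k, i) = exp(-r*dt) * [p * V(k+1, i) + (1-p) * V(k+1, i+1)]; then take max(V_cont, immediate exercise) for American.
  V(2,0) = exp(-r*dt) * [p*21.613517 + (1-p)*4.416489] = 11.993209; exercise = 11.486859; V(2,0) = max -> 11.993209
  V(2,1) = exp(-r*dt) * [p*4.416489 + (1-p)*0.000000] = 1.993931; exercise = 0.000000; V(2,1) = max -> 1.993931
  V(2,2) = exp(-r*dt) * [p*0.000000 + (1-p)*0.000000] = 0.000000; exercise = 0.000000; V(2,2) = max -> 0.000000
  V(1,0) = exp(-r*dt) * [p*11.993209 + (1-p)*1.993931] = 6.423788; exercise = 4.416489; V(1,0) = max -> 6.423788
  V(1,1) = exp(-r*dt) * [p*1.993931 + (1-p)*0.000000] = 0.900208; exercise = 0.000000; V(1,1) = max -> 0.900208
  V(0,0) = exp(-r*dt) * [p*6.423788 + (1-p)*0.900208] = 3.355786; exercise = 0.000000; V(0,0) = max -> 3.355786

Answer: Price = V(0,0) = 3.3558


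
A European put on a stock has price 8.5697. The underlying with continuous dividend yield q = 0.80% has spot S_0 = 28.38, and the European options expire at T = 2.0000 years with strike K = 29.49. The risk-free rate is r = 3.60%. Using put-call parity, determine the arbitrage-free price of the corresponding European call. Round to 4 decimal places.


Put-call parity: C - P = S_0 * exp(-qT) - K * exp(-rT).
S_0 * exp(-qT) = 28.3800 * 0.98412732 = 27.92953334
K * exp(-rT) = 29.4900 * 0.93053090 = 27.44135612
C = P + S*exp(-qT) - K*exp(-rT)
C = 8.5697 + 27.92953334 - 27.44135612 = 9.0579

Answer: Call price = 9.0579


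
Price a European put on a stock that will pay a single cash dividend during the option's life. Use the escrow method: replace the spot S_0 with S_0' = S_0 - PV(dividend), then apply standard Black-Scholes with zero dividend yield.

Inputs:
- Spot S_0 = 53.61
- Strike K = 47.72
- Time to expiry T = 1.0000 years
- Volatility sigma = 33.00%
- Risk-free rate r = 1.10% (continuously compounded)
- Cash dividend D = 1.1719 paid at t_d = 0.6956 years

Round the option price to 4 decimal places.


PV(D) = D * exp(-r * t_d) = 1.1719 * 0.99237760 = 1.16296731
S_0' = S_0 - PV(D) = 53.6100 - 1.16296731 = 52.44703269
d1 = (ln(S_0'/K) + (r + sigma^2/2)*T) / (sigma*sqrt(T)) = 0.48455504
d2 = d1 - sigma*sqrt(T) = 0.15455504
exp(-rT) = 0.98906028
N(-d1) = 0.31399601; N(-d2) = 0.43858606
P = K * exp(-rT) * N(-d2) - S_0' * N(-d1) = 47.7200 * 0.98906028 * 0.43858606 - 52.44703269 * 0.31399601 = 4.2322

Answer: Price = 4.2322


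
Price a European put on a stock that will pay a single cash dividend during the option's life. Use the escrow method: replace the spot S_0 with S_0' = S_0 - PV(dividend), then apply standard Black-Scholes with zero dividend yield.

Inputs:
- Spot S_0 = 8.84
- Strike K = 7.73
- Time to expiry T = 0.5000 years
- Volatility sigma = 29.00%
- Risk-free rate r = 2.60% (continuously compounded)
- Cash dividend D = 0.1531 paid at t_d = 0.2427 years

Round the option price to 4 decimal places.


Answer: Price = 0.2660

Derivation:
PV(D) = D * exp(-r * t_d) = 0.1531 * 0.99370967 = 0.15213695
S_0' = S_0 - PV(D) = 8.8400 - 0.15213695 = 8.68786305
d1 = (ln(S_0'/K) + (r + sigma^2/2)*T) / (sigma*sqrt(T)) = 0.73560142
d2 = d1 - sigma*sqrt(T) = 0.53054045
exp(-rT) = 0.98708414
N(-d1) = 0.23098665; N(-d2) = 0.29786864
P = K * exp(-rT) * N(-d2) - S_0' * N(-d1) = 7.7300 * 0.98708414 * 0.29786864 - 8.68786305 * 0.23098665 = 0.2660


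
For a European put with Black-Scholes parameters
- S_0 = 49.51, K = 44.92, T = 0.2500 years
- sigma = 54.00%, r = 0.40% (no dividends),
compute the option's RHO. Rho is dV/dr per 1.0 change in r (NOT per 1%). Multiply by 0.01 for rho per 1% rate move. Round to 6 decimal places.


d1 = 0.4990427389; d2 = 0.2290427389
phi(d1) = 0.3522337149; exp(-qT) = 1.0000000000; exp(-rT) = 0.9990004998
N(-d2) = 0.4094178490
Rho = -K*T*exp(-rT)*N(-d2) = -44.9200 * 0.2500 * 0.9990004998 * 0.4094178490 = -4.593167

Answer: Rho = -4.593167


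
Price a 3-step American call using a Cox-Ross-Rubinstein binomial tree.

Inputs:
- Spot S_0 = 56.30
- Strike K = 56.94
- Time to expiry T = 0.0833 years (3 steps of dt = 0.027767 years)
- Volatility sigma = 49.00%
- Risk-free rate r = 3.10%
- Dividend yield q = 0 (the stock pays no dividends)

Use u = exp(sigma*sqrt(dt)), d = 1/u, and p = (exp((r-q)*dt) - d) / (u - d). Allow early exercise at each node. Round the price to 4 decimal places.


Answer: Price = V(0,0) = 3.2077

Derivation:
dt = T/N = 0.027767
u = exp(sigma*sqrt(dt)) = 1.085076; d = 1/u = 0.921594
p = (exp((r-q)*dt) - d) / (u - d) = 0.484866
Discount per step: exp(-r*dt) = 0.999140
Stock lattice S(k, i) with i counting down-moves:
  k=0: S(0,0) = 56.3000
  k=1: S(1,0) = 61.0898; S(1,1) = 51.8858
  k=2: S(2,0) = 66.2871; S(2,1) = 56.3000; S(2,2) = 47.8176
  k=3: S(3,0) = 71.9266; S(3,1) = 61.0898; S(3,2) = 51.8858; S(3,3) = 44.0684
Terminal payoffs V(N, i) = max(S_T - K, 0):
  V(3,0) = 14.986555; V(3,1) = 4.149797; V(3,2) = 0.000000; V(3,3) = 0.000000
Backward induction: V(k, i) = exp(-r*dt) * [p * V(k+1, i) + (1-p) * V(k+1, i+1)]; then take max(V_cont, immediate exercise) for American.
  V(2,0) = exp(-r*dt) * [p*14.986555 + (1-p)*4.149797] = 9.396084; exercise = 9.347093; V(2,0) = max -> 9.396084
  V(2,1) = exp(-r*dt) * [p*4.149797 + (1-p)*0.000000] = 2.010365; exercise = 0.000000; V(2,1) = max -> 2.010365
  V(2,2) = exp(-r*dt) * [p*0.000000 + (1-p)*0.000000] = 0.000000; exercise = 0.000000; V(2,2) = max -> 0.000000
  V(1,0) = exp(-r*dt) * [p*9.396084 + (1-p)*2.010365] = 5.586640; exercise = 4.149797; V(1,0) = max -> 5.586640
  V(1,1) = exp(-r*dt) * [p*2.010365 + (1-p)*0.000000] = 0.973920; exercise = 0.000000; V(1,1) = max -> 0.973920
  V(0,0) = exp(-r*dt) * [p*5.586640 + (1-p)*0.973920] = 3.207709; exercise = 0.000000; V(0,0) = max -> 3.207709


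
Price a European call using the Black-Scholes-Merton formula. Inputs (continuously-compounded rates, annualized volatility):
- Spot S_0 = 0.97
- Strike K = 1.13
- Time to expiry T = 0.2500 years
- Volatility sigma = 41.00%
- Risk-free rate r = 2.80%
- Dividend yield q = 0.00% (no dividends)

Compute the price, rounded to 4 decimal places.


Answer: Price = 0.0299

Derivation:
d1 = (ln(S/K) + (r - q + 0.5*sigma^2) * T) / (sigma * sqrt(T)) = -0.60811873
d2 = d1 - sigma * sqrt(T) = -0.81311873
exp(-rT) = 0.99302444; exp(-qT) = 1.00000000
C = S_0 * exp(-qT) * N(d1) - K * exp(-rT) * N(d2)
N(d1) = 0.27155436; N(d2) = 0.20807499
C = 0.9700 * 1.00000000 * 0.27155436 - 1.1300 * 0.99302444 * 0.20807499 = 0.0299


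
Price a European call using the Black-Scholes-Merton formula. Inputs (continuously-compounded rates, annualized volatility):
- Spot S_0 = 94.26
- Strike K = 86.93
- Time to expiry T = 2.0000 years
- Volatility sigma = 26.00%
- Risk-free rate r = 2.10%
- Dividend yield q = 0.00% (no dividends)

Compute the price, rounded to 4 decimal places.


Answer: Price = 19.1152

Derivation:
d1 = (ln(S/K) + (r - q + 0.5*sigma^2) * T) / (sigma * sqrt(T)) = 0.51823781
d2 = d1 - sigma * sqrt(T) = 0.15054228
exp(-rT) = 0.95886978; exp(-qT) = 1.00000000
C = S_0 * exp(-qT) * N(d1) - K * exp(-rT) * N(d2)
N(d1) = 0.69785382; N(d2) = 0.55983160
C = 94.2600 * 1.00000000 * 0.69785382 - 86.9300 * 0.95886978 * 0.55983160 = 19.1152
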